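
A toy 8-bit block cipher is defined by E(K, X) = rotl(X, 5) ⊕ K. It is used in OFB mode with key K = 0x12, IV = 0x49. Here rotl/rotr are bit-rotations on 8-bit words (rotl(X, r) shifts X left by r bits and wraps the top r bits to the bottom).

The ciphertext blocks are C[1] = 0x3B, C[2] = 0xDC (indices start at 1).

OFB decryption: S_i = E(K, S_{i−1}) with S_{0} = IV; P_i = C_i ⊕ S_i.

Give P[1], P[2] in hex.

P[1] = 0x00, P[2] = 0xA9

P[1]: S = E(K, 0x49) = 0x3B; 0x3B ⊕ 0x3B = 0x00.
P[2]: S = E(K, 0x3B) = 0x75; 0xDC ⊕ 0x75 = 0xA9.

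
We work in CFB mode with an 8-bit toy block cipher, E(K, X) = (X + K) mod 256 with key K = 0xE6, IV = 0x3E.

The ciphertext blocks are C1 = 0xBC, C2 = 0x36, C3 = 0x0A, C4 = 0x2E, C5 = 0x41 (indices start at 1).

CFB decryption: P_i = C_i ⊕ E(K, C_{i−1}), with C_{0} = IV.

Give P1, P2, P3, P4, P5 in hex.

P1 = 0x98, P2 = 0x94, P3 = 0x16, P4 = 0xDE, P5 = 0x55

P1: E(K, 0x3E) = 0x24; 0xBC ⊕ 0x24 = 0x98.
P2: E(K, 0xBC) = 0xA2; 0x36 ⊕ 0xA2 = 0x94.
P3: E(K, 0x36) = 0x1C; 0x0A ⊕ 0x1C = 0x16.
P4: E(K, 0x0A) = 0xF0; 0x2E ⊕ 0xF0 = 0xDE.
P5: E(K, 0x2E) = 0x14; 0x41 ⊕ 0x14 = 0x55.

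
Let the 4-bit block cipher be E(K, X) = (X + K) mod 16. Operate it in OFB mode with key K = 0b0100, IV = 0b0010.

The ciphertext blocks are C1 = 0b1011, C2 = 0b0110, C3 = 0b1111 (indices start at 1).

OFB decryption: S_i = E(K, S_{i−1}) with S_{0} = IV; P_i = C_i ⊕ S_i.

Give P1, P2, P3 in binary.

P1: S = E(K, 0b0010) = 0b0110; 0b1011 ⊕ 0b0110 = 0b1101.
P2: S = E(K, 0b0110) = 0b1010; 0b0110 ⊕ 0b1010 = 0b1100.
P3: S = E(K, 0b1010) = 0b1110; 0b1111 ⊕ 0b1110 = 0b0001.

P1 = 0b1101, P2 = 0b1100, P3 = 0b0001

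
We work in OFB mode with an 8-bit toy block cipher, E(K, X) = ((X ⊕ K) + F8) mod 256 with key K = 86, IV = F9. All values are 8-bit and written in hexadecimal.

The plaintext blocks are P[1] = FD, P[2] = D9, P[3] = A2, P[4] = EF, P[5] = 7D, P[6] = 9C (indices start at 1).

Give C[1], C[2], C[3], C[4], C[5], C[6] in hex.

C[1] = 8A, C[2] = 30, C[3] = C5, C[4] = 36, C[5] = 2A, C[6] = 55

OFB encryption: S_i = E(K, S_{i−1}) with S_{0} = IV; C_i = P_i ⊕ S_i.
C[1]: S = E(K, F9) = 77; FD ⊕ 77 = 8A.
C[2]: S = E(K, 77) = E9; D9 ⊕ E9 = 30.
C[3]: S = E(K, E9) = 67; A2 ⊕ 67 = C5.
C[4]: S = E(K, 67) = D9; EF ⊕ D9 = 36.
C[5]: S = E(K, D9) = 57; 7D ⊕ 57 = 2A.
C[6]: S = E(K, 57) = C9; 9C ⊕ C9 = 55.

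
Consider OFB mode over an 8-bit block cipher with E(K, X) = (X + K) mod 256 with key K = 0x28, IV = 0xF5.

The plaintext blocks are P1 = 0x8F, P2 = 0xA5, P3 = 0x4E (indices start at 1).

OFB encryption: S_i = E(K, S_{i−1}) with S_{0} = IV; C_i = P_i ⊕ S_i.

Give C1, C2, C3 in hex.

C1 = 0x92, C2 = 0xE0, C3 = 0x23

C1: S = E(K, 0xF5) = 0x1D; 0x8F ⊕ 0x1D = 0x92.
C2: S = E(K, 0x1D) = 0x45; 0xA5 ⊕ 0x45 = 0xE0.
C3: S = E(K, 0x45) = 0x6D; 0x4E ⊕ 0x6D = 0x23.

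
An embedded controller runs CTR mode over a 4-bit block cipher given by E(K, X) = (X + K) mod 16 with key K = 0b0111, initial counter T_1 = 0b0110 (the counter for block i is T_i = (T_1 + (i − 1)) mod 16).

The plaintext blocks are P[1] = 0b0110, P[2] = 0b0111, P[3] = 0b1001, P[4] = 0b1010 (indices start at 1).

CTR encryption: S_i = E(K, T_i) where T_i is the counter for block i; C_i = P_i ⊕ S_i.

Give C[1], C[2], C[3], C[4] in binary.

C[1] = 0b1011, C[2] = 0b1001, C[3] = 0b0110, C[4] = 0b1010

C[1]: T = 0b0110, S = E(K, T) = 0b1101; 0b0110 ⊕ 0b1101 = 0b1011.
C[2]: T = 0b0111, S = E(K, T) = 0b1110; 0b0111 ⊕ 0b1110 = 0b1001.
C[3]: T = 0b1000, S = E(K, T) = 0b1111; 0b1001 ⊕ 0b1111 = 0b0110.
C[4]: T = 0b1001, S = E(K, T) = 0b0000; 0b1010 ⊕ 0b0000 = 0b1010.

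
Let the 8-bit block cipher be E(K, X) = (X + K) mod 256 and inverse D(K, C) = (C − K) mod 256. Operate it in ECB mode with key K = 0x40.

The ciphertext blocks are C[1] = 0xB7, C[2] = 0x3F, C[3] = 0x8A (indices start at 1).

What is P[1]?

ECB decryption: P_i = D(K, C_i).
P[1]: D(K, 0xB7) = 0x77.

P[1] = 0x77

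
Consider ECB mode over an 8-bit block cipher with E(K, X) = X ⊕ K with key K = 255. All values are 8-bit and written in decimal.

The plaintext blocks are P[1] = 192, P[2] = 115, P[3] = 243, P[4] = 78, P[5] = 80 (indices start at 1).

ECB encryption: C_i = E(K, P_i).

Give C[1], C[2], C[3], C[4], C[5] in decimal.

C[1] = 63, C[2] = 140, C[3] = 12, C[4] = 177, C[5] = 175

C[1]: E(K, 192) = 63.
C[2]: E(K, 115) = 140.
C[3]: E(K, 243) = 12.
C[4]: E(K, 78) = 177.
C[5]: E(K, 80) = 175.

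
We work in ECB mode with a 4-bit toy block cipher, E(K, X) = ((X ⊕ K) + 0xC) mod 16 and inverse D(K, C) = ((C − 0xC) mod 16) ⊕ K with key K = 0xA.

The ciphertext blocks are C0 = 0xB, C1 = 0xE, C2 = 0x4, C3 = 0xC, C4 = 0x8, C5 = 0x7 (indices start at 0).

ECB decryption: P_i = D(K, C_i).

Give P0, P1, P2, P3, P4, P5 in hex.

P0: D(K, 0xB) = 0x5.
P1: D(K, 0xE) = 0x8.
P2: D(K, 0x4) = 0x2.
P3: D(K, 0xC) = 0xA.
P4: D(K, 0x8) = 0x6.
P5: D(K, 0x7) = 0x1.

P0 = 0x5, P1 = 0x8, P2 = 0x2, P3 = 0xA, P4 = 0x6, P5 = 0x1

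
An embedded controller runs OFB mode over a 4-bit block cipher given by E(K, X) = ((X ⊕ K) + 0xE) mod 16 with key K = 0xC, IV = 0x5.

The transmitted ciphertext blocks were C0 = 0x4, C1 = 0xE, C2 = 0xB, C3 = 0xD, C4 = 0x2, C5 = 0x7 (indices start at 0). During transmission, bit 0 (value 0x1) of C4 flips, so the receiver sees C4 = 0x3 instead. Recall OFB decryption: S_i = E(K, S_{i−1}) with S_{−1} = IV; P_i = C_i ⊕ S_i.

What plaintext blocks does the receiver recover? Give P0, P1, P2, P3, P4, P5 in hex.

P0 = 0x3, P1 = 0x7, P2 = 0x8, P3 = 0x0, P4 = 0xC, P5 = 0x6

Only C4 changed, to 0x3. In OFB, a change in C_i flips the same bit in P_i only; the keystream is unaffected. Decrypting the received ciphertext:
P0: S = E(K, 0x5) = 0x7; 0x4 ⊕ 0x7 = 0x3.
P1: S = E(K, 0x7) = 0x9; 0xE ⊕ 0x9 = 0x7.
P2: S = E(K, 0x9) = 0x3; 0xB ⊕ 0x3 = 0x8.
P3: S = E(K, 0x3) = 0xD; 0xD ⊕ 0xD = 0x0.
P4: S = E(K, 0xD) = 0xF; 0x3 ⊕ 0xF = 0xC.
P5: S = E(K, 0xF) = 0x1; 0x7 ⊕ 0x1 = 0x6.
Blocks that differ from the original plaintext: P4.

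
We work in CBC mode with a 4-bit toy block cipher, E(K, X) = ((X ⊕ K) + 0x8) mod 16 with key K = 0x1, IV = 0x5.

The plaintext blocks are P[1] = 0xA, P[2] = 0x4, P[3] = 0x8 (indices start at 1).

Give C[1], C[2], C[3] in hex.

CBC encryption: C_i = E(K, P_i ⊕ C_{i−1}), with C_{0} = IV.
C[1]: P[1] ⊕ 0x5 = 0xF; E(K, 0xF) = 0x6.
C[2]: P[2] ⊕ 0x6 = 0x2; E(K, 0x2) = 0xB.
C[3]: P[3] ⊕ 0xB = 0x3; E(K, 0x3) = 0xA.

C[1] = 0x6, C[2] = 0xB, C[3] = 0xA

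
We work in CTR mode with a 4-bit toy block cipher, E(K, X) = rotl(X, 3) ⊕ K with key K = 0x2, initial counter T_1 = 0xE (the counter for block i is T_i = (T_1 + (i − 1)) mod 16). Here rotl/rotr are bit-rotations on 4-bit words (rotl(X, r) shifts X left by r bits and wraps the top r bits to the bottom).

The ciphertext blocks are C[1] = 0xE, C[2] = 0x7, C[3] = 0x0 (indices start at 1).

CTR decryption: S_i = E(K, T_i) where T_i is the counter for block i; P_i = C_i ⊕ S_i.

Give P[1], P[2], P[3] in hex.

P[1] = 0xB, P[2] = 0xA, P[3] = 0x2

P[1]: T = 0xE, S = E(K, T) = 0x5; 0xE ⊕ 0x5 = 0xB.
P[2]: T = 0xF, S = E(K, T) = 0xD; 0x7 ⊕ 0xD = 0xA.
P[3]: T = 0x0, S = E(K, T) = 0x2; 0x0 ⊕ 0x2 = 0x2.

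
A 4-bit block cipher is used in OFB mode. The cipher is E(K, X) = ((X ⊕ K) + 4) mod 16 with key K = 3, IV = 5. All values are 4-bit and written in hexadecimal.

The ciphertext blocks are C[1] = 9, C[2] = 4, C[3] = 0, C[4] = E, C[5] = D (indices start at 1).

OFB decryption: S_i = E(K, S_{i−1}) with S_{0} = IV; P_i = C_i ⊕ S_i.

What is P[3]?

P[3] = 2

P[1]: S = E(K, 5) = A; 9 ⊕ A = 3.
P[2]: S = E(K, A) = D; 4 ⊕ D = 9.
P[3]: S = E(K, D) = 2; 0 ⊕ 2 = 2.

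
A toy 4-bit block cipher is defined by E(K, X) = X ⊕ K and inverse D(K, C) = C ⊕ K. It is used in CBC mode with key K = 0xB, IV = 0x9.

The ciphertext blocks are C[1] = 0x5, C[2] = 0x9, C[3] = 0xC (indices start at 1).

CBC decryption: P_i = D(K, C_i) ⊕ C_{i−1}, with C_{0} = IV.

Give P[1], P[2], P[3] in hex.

P[1] = 0x7, P[2] = 0x7, P[3] = 0xE

P[1]: D(K, 0x5) = 0xE; 0xE ⊕ 0x9 = 0x7.
P[2]: D(K, 0x9) = 0x2; 0x2 ⊕ 0x5 = 0x7.
P[3]: D(K, 0xC) = 0x7; 0x7 ⊕ 0x9 = 0xE.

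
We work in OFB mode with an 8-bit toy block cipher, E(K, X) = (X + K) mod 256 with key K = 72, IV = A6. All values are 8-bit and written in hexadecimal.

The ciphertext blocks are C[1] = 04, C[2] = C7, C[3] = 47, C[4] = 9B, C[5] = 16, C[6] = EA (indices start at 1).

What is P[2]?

OFB decryption: S_i = E(K, S_{i−1}) with S_{0} = IV; P_i = C_i ⊕ S_i.
P[1]: S = E(K, A6) = 18; 04 ⊕ 18 = 1C.
P[2]: S = E(K, 18) = 8A; C7 ⊕ 8A = 4D.

P[2] = 4D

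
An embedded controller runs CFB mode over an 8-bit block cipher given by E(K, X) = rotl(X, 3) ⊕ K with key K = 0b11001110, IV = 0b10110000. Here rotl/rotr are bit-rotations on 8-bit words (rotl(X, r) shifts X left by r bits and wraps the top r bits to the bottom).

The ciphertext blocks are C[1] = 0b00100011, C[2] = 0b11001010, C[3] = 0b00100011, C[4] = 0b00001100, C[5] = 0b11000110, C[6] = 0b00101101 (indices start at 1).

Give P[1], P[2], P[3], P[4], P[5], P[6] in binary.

CFB decryption: P_i = C_i ⊕ E(K, C_{i−1}), with C_{0} = IV.
P[1]: E(K, 0b10110000) = 0b01001011; 0b00100011 ⊕ 0b01001011 = 0b01101000.
P[2]: E(K, 0b00100011) = 0b11010111; 0b11001010 ⊕ 0b11010111 = 0b00011101.
P[3]: E(K, 0b11001010) = 0b10011000; 0b00100011 ⊕ 0b10011000 = 0b10111011.
P[4]: E(K, 0b00100011) = 0b11010111; 0b00001100 ⊕ 0b11010111 = 0b11011011.
P[5]: E(K, 0b00001100) = 0b10101110; 0b11000110 ⊕ 0b10101110 = 0b01101000.
P[6]: E(K, 0b11000110) = 0b11111000; 0b00101101 ⊕ 0b11111000 = 0b11010101.

P[1] = 0b01101000, P[2] = 0b00011101, P[3] = 0b10111011, P[4] = 0b11011011, P[5] = 0b01101000, P[6] = 0b11010101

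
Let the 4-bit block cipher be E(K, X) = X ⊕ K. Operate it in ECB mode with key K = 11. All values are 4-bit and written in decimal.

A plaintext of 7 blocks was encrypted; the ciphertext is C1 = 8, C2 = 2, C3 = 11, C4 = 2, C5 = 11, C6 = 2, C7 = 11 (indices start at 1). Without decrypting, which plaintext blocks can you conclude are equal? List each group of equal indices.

ECB encrypts each block independently with the same key, so equal ciphertext blocks imply equal plaintext blocks.
C2 = C4 = C6 = 2, so P2 = P4 = P6.
C3 = C5 = C7 = 11, so P3 = P5 = P7.

P2 = P4 = P6; P3 = P5 = P7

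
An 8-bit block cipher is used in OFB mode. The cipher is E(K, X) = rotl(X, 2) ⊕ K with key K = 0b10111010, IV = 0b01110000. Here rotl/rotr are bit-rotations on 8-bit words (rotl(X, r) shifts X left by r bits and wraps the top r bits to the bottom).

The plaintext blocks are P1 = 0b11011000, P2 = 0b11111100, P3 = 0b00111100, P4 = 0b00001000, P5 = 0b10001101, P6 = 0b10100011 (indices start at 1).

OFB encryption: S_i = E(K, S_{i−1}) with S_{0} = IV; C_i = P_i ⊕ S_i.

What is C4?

C4 = 0b00101101

C1: S = E(K, 0b01110000) = 0b01111011; 0b11011000 ⊕ 0b01111011 = 0b10100011.
C2: S = E(K, 0b01111011) = 0b01010111; 0b11111100 ⊕ 0b01010111 = 0b10101011.
C3: S = E(K, 0b01010111) = 0b11100111; 0b00111100 ⊕ 0b11100111 = 0b11011011.
C4: S = E(K, 0b11100111) = 0b00100101; 0b00001000 ⊕ 0b00100101 = 0b00101101.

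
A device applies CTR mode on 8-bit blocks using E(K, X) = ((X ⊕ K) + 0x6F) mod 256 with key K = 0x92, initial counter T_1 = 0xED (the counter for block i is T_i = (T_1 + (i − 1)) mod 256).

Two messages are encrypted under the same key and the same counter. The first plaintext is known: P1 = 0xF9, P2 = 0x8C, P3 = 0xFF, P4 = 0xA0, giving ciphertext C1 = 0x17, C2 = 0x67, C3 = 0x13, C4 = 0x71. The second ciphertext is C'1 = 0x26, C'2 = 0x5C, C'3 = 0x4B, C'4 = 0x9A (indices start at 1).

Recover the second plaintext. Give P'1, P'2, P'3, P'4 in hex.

P'1 = 0xC8, P'2 = 0xB7, P'3 = 0xA7, P'4 = 0x4B

In CTR with a reused counter, both messages share the same keystream S_i, so C_i ⊕ C'_i = P_i ⊕ P'_i and thus P'_i = P_i ⊕ C_i ⊕ C'_i.
P'1: 0xF9 ⊕ 0x17 ⊕ 0x26 = 0xC8.
P'2: 0x8C ⊕ 0x67 ⊕ 0x5C = 0xB7.
P'3: 0xFF ⊕ 0x13 ⊕ 0x4B = 0xA7.
P'4: 0xA0 ⊕ 0x71 ⊕ 0x9A = 0x4B.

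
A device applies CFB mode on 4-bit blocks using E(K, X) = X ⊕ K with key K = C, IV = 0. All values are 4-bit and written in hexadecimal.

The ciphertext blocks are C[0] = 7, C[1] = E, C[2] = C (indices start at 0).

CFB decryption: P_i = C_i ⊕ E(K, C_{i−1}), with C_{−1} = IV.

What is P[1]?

P[1] = 5

P[1]: E(K, 7) = B; E ⊕ B = 5.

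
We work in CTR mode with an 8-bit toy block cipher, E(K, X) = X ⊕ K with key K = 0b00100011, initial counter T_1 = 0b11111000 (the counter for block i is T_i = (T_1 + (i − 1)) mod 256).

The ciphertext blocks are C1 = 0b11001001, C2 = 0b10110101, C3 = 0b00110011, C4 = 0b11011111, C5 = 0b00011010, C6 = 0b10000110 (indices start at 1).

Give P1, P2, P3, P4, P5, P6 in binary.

CTR decryption: S_i = E(K, T_i) where T_i is the counter for block i; P_i = C_i ⊕ S_i.
P1: T = 0b11111000, S = E(K, T) = 0b11011011; 0b11001001 ⊕ 0b11011011 = 0b00010010.
P2: T = 0b11111001, S = E(K, T) = 0b11011010; 0b10110101 ⊕ 0b11011010 = 0b01101111.
P3: T = 0b11111010, S = E(K, T) = 0b11011001; 0b00110011 ⊕ 0b11011001 = 0b11101010.
P4: T = 0b11111011, S = E(K, T) = 0b11011000; 0b11011111 ⊕ 0b11011000 = 0b00000111.
P5: T = 0b11111100, S = E(K, T) = 0b11011111; 0b00011010 ⊕ 0b11011111 = 0b11000101.
P6: T = 0b11111101, S = E(K, T) = 0b11011110; 0b10000110 ⊕ 0b11011110 = 0b01011000.

P1 = 0b00010010, P2 = 0b01101111, P3 = 0b11101010, P4 = 0b00000111, P5 = 0b11000101, P6 = 0b01011000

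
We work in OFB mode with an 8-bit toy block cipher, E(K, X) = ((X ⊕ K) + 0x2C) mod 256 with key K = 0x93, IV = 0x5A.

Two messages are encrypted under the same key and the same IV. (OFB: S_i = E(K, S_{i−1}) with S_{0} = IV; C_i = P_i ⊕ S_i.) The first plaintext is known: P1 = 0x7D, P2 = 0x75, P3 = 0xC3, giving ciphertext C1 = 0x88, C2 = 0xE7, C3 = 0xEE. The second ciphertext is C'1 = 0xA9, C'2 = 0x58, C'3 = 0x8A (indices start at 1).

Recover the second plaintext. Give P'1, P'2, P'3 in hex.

In OFB with a reused IV, both messages share the same keystream S_i, so C_i ⊕ C'_i = P_i ⊕ P'_i and thus P'_i = P_i ⊕ C_i ⊕ C'_i.
P'1: 0x7D ⊕ 0x88 ⊕ 0xA9 = 0x5C.
P'2: 0x75 ⊕ 0xE7 ⊕ 0x58 = 0xCA.
P'3: 0xC3 ⊕ 0xEE ⊕ 0x8A = 0xA7.

P'1 = 0x5C, P'2 = 0xCA, P'3 = 0xA7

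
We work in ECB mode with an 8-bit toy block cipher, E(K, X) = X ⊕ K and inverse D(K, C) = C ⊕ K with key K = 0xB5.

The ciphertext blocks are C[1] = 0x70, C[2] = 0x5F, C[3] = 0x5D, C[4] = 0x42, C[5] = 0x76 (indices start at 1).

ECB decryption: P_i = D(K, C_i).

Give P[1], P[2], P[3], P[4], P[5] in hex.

P[1]: D(K, 0x70) = 0xC5.
P[2]: D(K, 0x5F) = 0xEA.
P[3]: D(K, 0x5D) = 0xE8.
P[4]: D(K, 0x42) = 0xF7.
P[5]: D(K, 0x76) = 0xC3.

P[1] = 0xC5, P[2] = 0xEA, P[3] = 0xE8, P[4] = 0xF7, P[5] = 0xC3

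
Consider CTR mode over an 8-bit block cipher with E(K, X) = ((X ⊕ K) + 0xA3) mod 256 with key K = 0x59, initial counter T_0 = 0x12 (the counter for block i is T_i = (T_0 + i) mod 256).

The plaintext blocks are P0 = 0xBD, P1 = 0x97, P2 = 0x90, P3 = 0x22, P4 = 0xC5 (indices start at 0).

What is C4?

CTR encryption: S_i = E(K, T_i) where T_i is the counter for block i; C_i = P_i ⊕ S_i.
C0: T = 0x12, S = E(K, T) = 0xEE; 0xBD ⊕ 0xEE = 0x53.
C1: T = 0x13, S = E(K, T) = 0xED; 0x97 ⊕ 0xED = 0x7A.
C2: T = 0x14, S = E(K, T) = 0xF0; 0x90 ⊕ 0xF0 = 0x60.
C3: T = 0x15, S = E(K, T) = 0xEF; 0x22 ⊕ 0xEF = 0xCD.
C4: T = 0x16, S = E(K, T) = 0xF2; 0xC5 ⊕ 0xF2 = 0x37.

C4 = 0x37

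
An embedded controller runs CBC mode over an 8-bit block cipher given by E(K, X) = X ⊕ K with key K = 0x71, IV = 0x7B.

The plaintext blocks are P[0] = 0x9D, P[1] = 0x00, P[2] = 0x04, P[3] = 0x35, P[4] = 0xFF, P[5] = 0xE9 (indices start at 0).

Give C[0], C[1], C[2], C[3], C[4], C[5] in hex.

CBC encryption: C_i = E(K, P_i ⊕ C_{i−1}), with C_{−1} = IV.
C[0]: P[0] ⊕ 0x7B = 0xE6; E(K, 0xE6) = 0x97.
C[1]: P[1] ⊕ 0x97 = 0x97; E(K, 0x97) = 0xE6.
C[2]: P[2] ⊕ 0xE6 = 0xE2; E(K, 0xE2) = 0x93.
C[3]: P[3] ⊕ 0x93 = 0xA6; E(K, 0xA6) = 0xD7.
C[4]: P[4] ⊕ 0xD7 = 0x28; E(K, 0x28) = 0x59.
C[5]: P[5] ⊕ 0x59 = 0xB0; E(K, 0xB0) = 0xC1.

C[0] = 0x97, C[1] = 0xE6, C[2] = 0x93, C[3] = 0xD7, C[4] = 0x59, C[5] = 0xC1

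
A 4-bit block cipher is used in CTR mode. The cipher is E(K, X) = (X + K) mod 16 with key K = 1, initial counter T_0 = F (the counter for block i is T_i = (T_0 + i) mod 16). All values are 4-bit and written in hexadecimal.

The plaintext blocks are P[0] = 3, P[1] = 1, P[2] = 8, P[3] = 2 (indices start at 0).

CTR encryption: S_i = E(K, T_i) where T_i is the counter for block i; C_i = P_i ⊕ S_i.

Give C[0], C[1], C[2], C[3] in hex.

C[0]: T = F, S = E(K, T) = 0; 3 ⊕ 0 = 3.
C[1]: T = 0, S = E(K, T) = 1; 1 ⊕ 1 = 0.
C[2]: T = 1, S = E(K, T) = 2; 8 ⊕ 2 = A.
C[3]: T = 2, S = E(K, T) = 3; 2 ⊕ 3 = 1.

C[0] = 3, C[1] = 0, C[2] = A, C[3] = 1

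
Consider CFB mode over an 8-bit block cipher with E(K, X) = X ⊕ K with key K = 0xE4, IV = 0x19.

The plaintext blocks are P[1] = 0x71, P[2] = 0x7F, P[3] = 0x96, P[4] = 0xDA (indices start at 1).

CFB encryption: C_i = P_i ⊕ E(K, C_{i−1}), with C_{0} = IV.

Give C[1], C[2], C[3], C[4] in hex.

C[1]: E(K, 0x19) = 0xFD; 0x71 ⊕ 0xFD = 0x8C.
C[2]: E(K, 0x8C) = 0x68; 0x7F ⊕ 0x68 = 0x17.
C[3]: E(K, 0x17) = 0xF3; 0x96 ⊕ 0xF3 = 0x65.
C[4]: E(K, 0x65) = 0x81; 0xDA ⊕ 0x81 = 0x5B.

C[1] = 0x8C, C[2] = 0x17, C[3] = 0x65, C[4] = 0x5B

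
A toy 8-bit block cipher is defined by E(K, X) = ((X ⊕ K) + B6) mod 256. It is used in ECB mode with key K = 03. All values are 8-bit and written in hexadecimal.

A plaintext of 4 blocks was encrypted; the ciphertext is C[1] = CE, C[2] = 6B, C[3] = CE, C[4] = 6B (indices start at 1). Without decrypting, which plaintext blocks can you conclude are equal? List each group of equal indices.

ECB encrypts each block independently with the same key, so equal ciphertext blocks imply equal plaintext blocks.
C[1] = C[3] = CE, so P[1] = P[3].
C[2] = C[4] = 6B, so P[2] = P[4].

P[1] = P[3]; P[2] = P[4]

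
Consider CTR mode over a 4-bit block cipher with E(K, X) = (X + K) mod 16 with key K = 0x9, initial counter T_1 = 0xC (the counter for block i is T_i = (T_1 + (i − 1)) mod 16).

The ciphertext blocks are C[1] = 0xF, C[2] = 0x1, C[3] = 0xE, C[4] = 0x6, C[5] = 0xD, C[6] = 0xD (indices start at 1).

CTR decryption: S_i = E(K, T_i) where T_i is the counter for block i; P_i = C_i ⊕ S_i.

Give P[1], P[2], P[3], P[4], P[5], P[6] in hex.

P[1]: T = 0xC, S = E(K, T) = 0x5; 0xF ⊕ 0x5 = 0xA.
P[2]: T = 0xD, S = E(K, T) = 0x6; 0x1 ⊕ 0x6 = 0x7.
P[3]: T = 0xE, S = E(K, T) = 0x7; 0xE ⊕ 0x7 = 0x9.
P[4]: T = 0xF, S = E(K, T) = 0x8; 0x6 ⊕ 0x8 = 0xE.
P[5]: T = 0x0, S = E(K, T) = 0x9; 0xD ⊕ 0x9 = 0x4.
P[6]: T = 0x1, S = E(K, T) = 0xA; 0xD ⊕ 0xA = 0x7.

P[1] = 0xA, P[2] = 0x7, P[3] = 0x9, P[4] = 0xE, P[5] = 0x4, P[6] = 0x7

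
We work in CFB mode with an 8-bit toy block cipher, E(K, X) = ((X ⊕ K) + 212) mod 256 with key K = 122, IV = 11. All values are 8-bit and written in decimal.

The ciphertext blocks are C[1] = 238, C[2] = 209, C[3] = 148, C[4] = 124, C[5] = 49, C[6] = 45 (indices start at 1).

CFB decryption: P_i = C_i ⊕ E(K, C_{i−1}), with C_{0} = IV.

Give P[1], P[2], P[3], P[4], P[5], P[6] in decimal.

P[1]: E(K, 11) = 69; 238 ⊕ 69 = 171.
P[2]: E(K, 238) = 104; 209 ⊕ 104 = 185.
P[3]: E(K, 209) = 127; 148 ⊕ 127 = 235.
P[4]: E(K, 148) = 194; 124 ⊕ 194 = 190.
P[5]: E(K, 124) = 218; 49 ⊕ 218 = 235.
P[6]: E(K, 49) = 31; 45 ⊕ 31 = 50.

P[1] = 171, P[2] = 185, P[3] = 235, P[4] = 190, P[5] = 235, P[6] = 50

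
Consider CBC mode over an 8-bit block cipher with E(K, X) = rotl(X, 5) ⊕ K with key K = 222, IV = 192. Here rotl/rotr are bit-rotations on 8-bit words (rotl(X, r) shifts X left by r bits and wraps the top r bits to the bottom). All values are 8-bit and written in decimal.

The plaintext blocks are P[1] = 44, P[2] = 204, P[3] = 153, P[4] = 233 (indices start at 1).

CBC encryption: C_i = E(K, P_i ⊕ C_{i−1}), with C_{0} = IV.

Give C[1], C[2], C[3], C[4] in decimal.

C[1] = 67, C[2] = 47, C[3] = 8, C[4] = 226

C[1]: P[1] ⊕ 192 = 236; E(K, 236) = 67.
C[2]: P[2] ⊕ 67 = 143; E(K, 143) = 47.
C[3]: P[3] ⊕ 47 = 182; E(K, 182) = 8.
C[4]: P[4] ⊕ 8 = 225; E(K, 225) = 226.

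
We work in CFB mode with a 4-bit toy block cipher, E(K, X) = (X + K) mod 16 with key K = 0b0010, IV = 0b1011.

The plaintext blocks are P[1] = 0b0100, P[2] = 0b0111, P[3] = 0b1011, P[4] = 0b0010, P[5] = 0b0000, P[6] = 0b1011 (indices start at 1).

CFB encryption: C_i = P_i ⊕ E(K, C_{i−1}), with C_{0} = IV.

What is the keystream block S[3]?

C[1]: E(K, 0b1011) = 0b1101; 0b0100 ⊕ 0b1101 = 0b1001.
C[2]: E(K, 0b1001) = 0b1011; 0b0111 ⊕ 0b1011 = 0b1100.
C[3]: E(K, 0b1100) = 0b1110; 0b1011 ⊕ 0b1110 = 0b0101.
So S[3] = 0b1110.

0b1110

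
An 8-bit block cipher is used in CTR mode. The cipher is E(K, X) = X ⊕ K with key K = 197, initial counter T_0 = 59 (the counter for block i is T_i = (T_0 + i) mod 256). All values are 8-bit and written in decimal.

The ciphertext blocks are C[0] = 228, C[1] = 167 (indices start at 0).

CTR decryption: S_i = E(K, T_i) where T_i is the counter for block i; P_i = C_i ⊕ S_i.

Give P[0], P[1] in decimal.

P[0]: T = 59, S = E(K, T) = 254; 228 ⊕ 254 = 26.
P[1]: T = 60, S = E(K, T) = 249; 167 ⊕ 249 = 94.

P[0] = 26, P[1] = 94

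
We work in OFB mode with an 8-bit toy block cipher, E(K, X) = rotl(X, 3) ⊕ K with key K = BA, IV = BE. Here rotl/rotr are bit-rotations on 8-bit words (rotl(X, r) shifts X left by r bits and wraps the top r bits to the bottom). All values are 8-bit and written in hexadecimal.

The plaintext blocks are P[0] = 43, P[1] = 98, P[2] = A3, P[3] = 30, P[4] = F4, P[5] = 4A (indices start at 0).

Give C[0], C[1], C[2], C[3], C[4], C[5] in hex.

C[0] = 0C, C[1] = 58, C[2] = 1F, C[3] = 6F, C[4] = B4, C[5] = F2

OFB encryption: S_i = E(K, S_{i−1}) with S_{−1} = IV; C_i = P_i ⊕ S_i.
C[0]: S = E(K, BE) = 4F; 43 ⊕ 4F = 0C.
C[1]: S = E(K, 4F) = C0; 98 ⊕ C0 = 58.
C[2]: S = E(K, C0) = BC; A3 ⊕ BC = 1F.
C[3]: S = E(K, BC) = 5F; 30 ⊕ 5F = 6F.
C[4]: S = E(K, 5F) = 40; F4 ⊕ 40 = B4.
C[5]: S = E(K, 40) = B8; 4A ⊕ B8 = F2.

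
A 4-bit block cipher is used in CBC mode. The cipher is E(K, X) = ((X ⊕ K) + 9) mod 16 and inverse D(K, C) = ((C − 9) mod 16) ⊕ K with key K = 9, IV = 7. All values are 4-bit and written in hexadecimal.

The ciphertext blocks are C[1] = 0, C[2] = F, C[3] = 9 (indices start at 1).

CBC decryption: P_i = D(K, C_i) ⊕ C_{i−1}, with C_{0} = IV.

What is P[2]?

P[2]: D(K, F) = F; F ⊕ 0 = F.

P[2] = F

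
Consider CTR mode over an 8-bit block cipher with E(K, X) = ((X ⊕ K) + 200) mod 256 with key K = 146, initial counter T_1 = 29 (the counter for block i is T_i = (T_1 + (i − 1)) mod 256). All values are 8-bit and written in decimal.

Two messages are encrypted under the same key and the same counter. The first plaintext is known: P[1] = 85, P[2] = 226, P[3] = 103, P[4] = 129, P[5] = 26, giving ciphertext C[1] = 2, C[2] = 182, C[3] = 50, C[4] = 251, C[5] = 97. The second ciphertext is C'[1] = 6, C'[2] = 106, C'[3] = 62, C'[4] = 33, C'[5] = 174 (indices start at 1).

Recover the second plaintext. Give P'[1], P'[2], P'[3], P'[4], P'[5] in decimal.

P'[1] = 81, P'[2] = 62, P'[3] = 107, P'[4] = 91, P'[5] = 213

In CTR with a reused counter, both messages share the same keystream S_i, so C_i ⊕ C'_i = P_i ⊕ P'_i and thus P'_i = P_i ⊕ C_i ⊕ C'_i.
P'[1]: 85 ⊕ 2 ⊕ 6 = 81.
P'[2]: 226 ⊕ 182 ⊕ 106 = 62.
P'[3]: 103 ⊕ 50 ⊕ 62 = 107.
P'[4]: 129 ⊕ 251 ⊕ 33 = 91.
P'[5]: 26 ⊕ 97 ⊕ 174 = 213.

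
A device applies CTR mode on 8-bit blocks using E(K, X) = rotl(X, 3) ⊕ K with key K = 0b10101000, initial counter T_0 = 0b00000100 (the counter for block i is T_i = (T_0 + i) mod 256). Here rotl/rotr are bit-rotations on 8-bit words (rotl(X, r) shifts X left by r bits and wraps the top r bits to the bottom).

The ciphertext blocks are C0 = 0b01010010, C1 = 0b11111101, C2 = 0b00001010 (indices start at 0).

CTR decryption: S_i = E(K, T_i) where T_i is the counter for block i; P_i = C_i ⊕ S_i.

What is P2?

P2 = 0b10010010

P2: T = 0b00000110, S = E(K, T) = 0b10011000; 0b00001010 ⊕ 0b10011000 = 0b10010010.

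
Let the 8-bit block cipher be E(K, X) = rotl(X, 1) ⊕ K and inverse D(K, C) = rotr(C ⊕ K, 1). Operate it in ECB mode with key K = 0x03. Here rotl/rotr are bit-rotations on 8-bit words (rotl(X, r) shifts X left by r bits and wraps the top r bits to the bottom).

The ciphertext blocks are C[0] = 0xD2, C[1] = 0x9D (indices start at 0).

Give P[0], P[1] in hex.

P[0] = 0xE8, P[1] = 0x4F

ECB decryption: P_i = D(K, C_i).
P[0]: D(K, 0xD2) = 0xE8.
P[1]: D(K, 0x9D) = 0x4F.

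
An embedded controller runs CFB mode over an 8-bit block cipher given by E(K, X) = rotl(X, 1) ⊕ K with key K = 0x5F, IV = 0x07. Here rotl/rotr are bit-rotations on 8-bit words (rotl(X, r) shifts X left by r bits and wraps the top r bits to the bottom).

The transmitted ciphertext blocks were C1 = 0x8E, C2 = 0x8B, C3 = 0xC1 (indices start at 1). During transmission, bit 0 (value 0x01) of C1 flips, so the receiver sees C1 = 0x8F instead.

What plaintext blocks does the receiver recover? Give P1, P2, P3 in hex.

CFB decryption: P_i = C_i ⊕ E(K, C_{i−1}), with C_{0} = IV.
Only C1 changed, to 0x8F. In CFB, a change in C_i flips the same bit in P_i and garbles P_{i+1}. Decrypting the received ciphertext:
P1: E(K, 0x07) = 0x51; 0x8F ⊕ 0x51 = 0xDE.
P2: E(K, 0x8F) = 0x40; 0x8B ⊕ 0x40 = 0xCB.
P3: E(K, 0x8B) = 0x48; 0xC1 ⊕ 0x48 = 0x89.
Blocks that differ from the original plaintext: P1, P2.

P1 = 0xDE, P2 = 0xCB, P3 = 0x89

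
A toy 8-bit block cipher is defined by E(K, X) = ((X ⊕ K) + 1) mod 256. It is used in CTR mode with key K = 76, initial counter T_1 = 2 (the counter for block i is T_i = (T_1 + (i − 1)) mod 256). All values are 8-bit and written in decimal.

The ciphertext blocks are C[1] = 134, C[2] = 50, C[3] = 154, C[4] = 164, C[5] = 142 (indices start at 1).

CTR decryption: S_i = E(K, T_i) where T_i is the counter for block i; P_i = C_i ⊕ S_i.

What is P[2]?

P[2] = 98

P[2]: T = 3, S = E(K, T) = 80; 50 ⊕ 80 = 98.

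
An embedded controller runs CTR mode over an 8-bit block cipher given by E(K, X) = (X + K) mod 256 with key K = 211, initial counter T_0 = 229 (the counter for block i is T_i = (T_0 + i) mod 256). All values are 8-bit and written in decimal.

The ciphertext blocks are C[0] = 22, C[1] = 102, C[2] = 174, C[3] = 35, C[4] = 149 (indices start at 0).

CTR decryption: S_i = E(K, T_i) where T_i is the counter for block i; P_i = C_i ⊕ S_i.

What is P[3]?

P[3]: T = 232, S = E(K, T) = 187; 35 ⊕ 187 = 152.

P[3] = 152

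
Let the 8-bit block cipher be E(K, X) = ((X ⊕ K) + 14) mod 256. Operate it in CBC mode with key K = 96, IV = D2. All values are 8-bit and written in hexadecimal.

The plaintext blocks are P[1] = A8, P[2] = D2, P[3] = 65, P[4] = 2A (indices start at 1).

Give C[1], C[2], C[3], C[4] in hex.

C[1] = 00, C[2] = 58, C[3] = BF, C[4] = 17

CBC encryption: C_i = E(K, P_i ⊕ C_{i−1}), with C_{0} = IV.
C[1]: P[1] ⊕ D2 = 7A; E(K, 7A) = 00.
C[2]: P[2] ⊕ 00 = D2; E(K, D2) = 58.
C[3]: P[3] ⊕ 58 = 3D; E(K, 3D) = BF.
C[4]: P[4] ⊕ BF = 95; E(K, 95) = 17.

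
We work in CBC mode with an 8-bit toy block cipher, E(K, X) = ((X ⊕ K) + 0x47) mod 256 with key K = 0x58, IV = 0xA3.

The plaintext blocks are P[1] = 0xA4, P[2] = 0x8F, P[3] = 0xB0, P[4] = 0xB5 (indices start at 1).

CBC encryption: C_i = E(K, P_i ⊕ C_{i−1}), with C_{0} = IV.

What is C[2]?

C[1]: P[1] ⊕ 0xA3 = 0x07; E(K, 0x07) = 0xA6.
C[2]: P[2] ⊕ 0xA6 = 0x29; E(K, 0x29) = 0xB8.

C[2] = 0xB8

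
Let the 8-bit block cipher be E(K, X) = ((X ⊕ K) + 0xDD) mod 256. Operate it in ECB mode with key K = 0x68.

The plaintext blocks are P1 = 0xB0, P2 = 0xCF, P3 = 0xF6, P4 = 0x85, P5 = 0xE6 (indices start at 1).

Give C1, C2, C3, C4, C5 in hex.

C1 = 0xB5, C2 = 0x84, C3 = 0x7B, C4 = 0xCA, C5 = 0x6B

ECB encryption: C_i = E(K, P_i).
C1: E(K, 0xB0) = 0xB5.
C2: E(K, 0xCF) = 0x84.
C3: E(K, 0xF6) = 0x7B.
C4: E(K, 0x85) = 0xCA.
C5: E(K, 0xE6) = 0x6B.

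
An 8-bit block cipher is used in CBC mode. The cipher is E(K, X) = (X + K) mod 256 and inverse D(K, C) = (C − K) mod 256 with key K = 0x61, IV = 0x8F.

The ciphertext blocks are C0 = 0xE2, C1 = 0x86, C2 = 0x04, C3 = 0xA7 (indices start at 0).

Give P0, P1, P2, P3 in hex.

P0 = 0x0E, P1 = 0xC7, P2 = 0x25, P3 = 0x42

CBC decryption: P_i = D(K, C_i) ⊕ C_{i−1}, with C_{−1} = IV.
P0: D(K, 0xE2) = 0x81; 0x81 ⊕ 0x8F = 0x0E.
P1: D(K, 0x86) = 0x25; 0x25 ⊕ 0xE2 = 0xC7.
P2: D(K, 0x04) = 0xA3; 0xA3 ⊕ 0x86 = 0x25.
P3: D(K, 0xA7) = 0x46; 0x46 ⊕ 0x04 = 0x42.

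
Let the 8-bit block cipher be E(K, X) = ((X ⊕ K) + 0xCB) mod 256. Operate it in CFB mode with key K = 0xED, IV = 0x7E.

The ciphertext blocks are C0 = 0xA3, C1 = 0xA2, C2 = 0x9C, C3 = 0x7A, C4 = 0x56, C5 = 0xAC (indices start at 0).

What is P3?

CFB decryption: P_i = C_i ⊕ E(K, C_{i−1}), with C_{−1} = IV.
P3: E(K, 0x9C) = 0x3C; 0x7A ⊕ 0x3C = 0x46.

P3 = 0x46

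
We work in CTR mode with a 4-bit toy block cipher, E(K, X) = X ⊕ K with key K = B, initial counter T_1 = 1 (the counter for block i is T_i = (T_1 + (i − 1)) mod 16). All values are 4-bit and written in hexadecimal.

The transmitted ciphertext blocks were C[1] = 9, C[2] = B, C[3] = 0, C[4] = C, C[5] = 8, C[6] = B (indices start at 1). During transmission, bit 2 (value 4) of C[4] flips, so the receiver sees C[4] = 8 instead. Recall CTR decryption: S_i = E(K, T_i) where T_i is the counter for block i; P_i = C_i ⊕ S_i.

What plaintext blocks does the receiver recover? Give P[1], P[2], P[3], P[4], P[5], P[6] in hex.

P[1] = 3, P[2] = 2, P[3] = 8, P[4] = 7, P[5] = 6, P[6] = 6

Only C[4] changed, to 8. In CTR, a change in C_i flips the same bit in P_i only; the keystream is unaffected. Decrypting the received ciphertext:
P[1]: T = 1, S = E(K, T) = A; 9 ⊕ A = 3.
P[2]: T = 2, S = E(K, T) = 9; B ⊕ 9 = 2.
P[3]: T = 3, S = E(K, T) = 8; 0 ⊕ 8 = 8.
P[4]: T = 4, S = E(K, T) = F; 8 ⊕ F = 7.
P[5]: T = 5, S = E(K, T) = E; 8 ⊕ E = 6.
P[6]: T = 6, S = E(K, T) = D; B ⊕ D = 6.
Blocks that differ from the original plaintext: P[4].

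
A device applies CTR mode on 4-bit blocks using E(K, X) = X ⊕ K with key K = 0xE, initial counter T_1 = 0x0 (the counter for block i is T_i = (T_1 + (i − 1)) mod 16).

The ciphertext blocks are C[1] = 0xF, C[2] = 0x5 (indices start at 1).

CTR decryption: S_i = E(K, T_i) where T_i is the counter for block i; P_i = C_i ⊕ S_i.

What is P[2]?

P[2] = 0xA

P[2]: T = 0x1, S = E(K, T) = 0xF; 0x5 ⊕ 0xF = 0xA.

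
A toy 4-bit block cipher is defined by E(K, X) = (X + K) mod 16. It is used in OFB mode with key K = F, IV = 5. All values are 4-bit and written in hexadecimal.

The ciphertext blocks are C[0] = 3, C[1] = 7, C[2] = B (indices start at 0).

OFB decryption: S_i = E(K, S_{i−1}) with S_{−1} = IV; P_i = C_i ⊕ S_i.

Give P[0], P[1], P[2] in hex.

P[0]: S = E(K, 5) = 4; 3 ⊕ 4 = 7.
P[1]: S = E(K, 4) = 3; 7 ⊕ 3 = 4.
P[2]: S = E(K, 3) = 2; B ⊕ 2 = 9.

P[0] = 7, P[1] = 4, P[2] = 9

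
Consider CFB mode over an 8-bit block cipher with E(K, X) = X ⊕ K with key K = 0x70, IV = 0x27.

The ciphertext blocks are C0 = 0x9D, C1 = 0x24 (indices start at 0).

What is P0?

CFB decryption: P_i = C_i ⊕ E(K, C_{i−1}), with C_{−1} = IV.
P0: E(K, 0x27) = 0x57; 0x9D ⊕ 0x57 = 0xCA.

P0 = 0xCA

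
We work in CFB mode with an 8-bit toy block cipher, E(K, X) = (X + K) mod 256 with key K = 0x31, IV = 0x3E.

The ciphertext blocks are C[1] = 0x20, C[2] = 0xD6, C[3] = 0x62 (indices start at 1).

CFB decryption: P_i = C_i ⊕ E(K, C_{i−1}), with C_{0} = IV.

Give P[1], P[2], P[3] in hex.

P[1]: E(K, 0x3E) = 0x6F; 0x20 ⊕ 0x6F = 0x4F.
P[2]: E(K, 0x20) = 0x51; 0xD6 ⊕ 0x51 = 0x87.
P[3]: E(K, 0xD6) = 0x07; 0x62 ⊕ 0x07 = 0x65.

P[1] = 0x4F, P[2] = 0x87, P[3] = 0x65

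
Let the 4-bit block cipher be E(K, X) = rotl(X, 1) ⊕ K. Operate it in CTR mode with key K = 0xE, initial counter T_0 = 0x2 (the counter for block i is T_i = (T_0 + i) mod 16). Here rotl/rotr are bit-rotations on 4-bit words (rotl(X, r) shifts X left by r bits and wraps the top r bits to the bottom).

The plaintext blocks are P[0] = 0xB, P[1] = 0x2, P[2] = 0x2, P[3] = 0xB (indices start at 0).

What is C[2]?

C[2] = 0x4

CTR encryption: S_i = E(K, T_i) where T_i is the counter for block i; C_i = P_i ⊕ S_i.
C[0]: T = 0x2, S = E(K, T) = 0xA; 0xB ⊕ 0xA = 0x1.
C[1]: T = 0x3, S = E(K, T) = 0x8; 0x2 ⊕ 0x8 = 0xA.
C[2]: T = 0x4, S = E(K, T) = 0x6; 0x2 ⊕ 0x6 = 0x4.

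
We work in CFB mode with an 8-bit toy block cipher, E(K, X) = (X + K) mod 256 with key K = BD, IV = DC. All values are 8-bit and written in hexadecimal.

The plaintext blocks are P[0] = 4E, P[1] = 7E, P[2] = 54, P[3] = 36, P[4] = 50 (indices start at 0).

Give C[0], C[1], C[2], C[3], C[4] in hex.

C[0] = D7, C[1] = EA, C[2] = F3, C[3] = 86, C[4] = 13

CFB encryption: C_i = P_i ⊕ E(K, C_{i−1}), with C_{−1} = IV.
C[0]: E(K, DC) = 99; 4E ⊕ 99 = D7.
C[1]: E(K, D7) = 94; 7E ⊕ 94 = EA.
C[2]: E(K, EA) = A7; 54 ⊕ A7 = F3.
C[3]: E(K, F3) = B0; 36 ⊕ B0 = 86.
C[4]: E(K, 86) = 43; 50 ⊕ 43 = 13.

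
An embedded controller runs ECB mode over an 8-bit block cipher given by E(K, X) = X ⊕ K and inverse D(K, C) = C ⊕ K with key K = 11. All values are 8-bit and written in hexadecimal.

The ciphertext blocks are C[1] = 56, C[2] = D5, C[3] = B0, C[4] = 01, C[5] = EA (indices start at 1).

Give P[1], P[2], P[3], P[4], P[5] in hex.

P[1] = 47, P[2] = C4, P[3] = A1, P[4] = 10, P[5] = FB

ECB decryption: P_i = D(K, C_i).
P[1]: D(K, 56) = 47.
P[2]: D(K, D5) = C4.
P[3]: D(K, B0) = A1.
P[4]: D(K, 01) = 10.
P[5]: D(K, EA) = FB.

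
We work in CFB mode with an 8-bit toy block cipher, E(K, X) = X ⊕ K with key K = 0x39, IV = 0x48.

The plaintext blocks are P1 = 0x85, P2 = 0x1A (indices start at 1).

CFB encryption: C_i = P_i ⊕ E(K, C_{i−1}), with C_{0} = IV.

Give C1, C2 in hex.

C1: E(K, 0x48) = 0x71; 0x85 ⊕ 0x71 = 0xF4.
C2: E(K, 0xF4) = 0xCD; 0x1A ⊕ 0xCD = 0xD7.

C1 = 0xF4, C2 = 0xD7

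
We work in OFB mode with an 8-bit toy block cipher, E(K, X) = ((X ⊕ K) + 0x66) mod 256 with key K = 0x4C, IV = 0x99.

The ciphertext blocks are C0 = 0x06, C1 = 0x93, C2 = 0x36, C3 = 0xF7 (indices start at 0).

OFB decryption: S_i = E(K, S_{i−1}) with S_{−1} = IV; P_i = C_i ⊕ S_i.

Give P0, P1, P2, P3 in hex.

P0 = 0x3D, P1 = 0x4E, P2 = 0xC1, P3 = 0xD6

P0: S = E(K, 0x99) = 0x3B; 0x06 ⊕ 0x3B = 0x3D.
P1: S = E(K, 0x3B) = 0xDD; 0x93 ⊕ 0xDD = 0x4E.
P2: S = E(K, 0xDD) = 0xF7; 0x36 ⊕ 0xF7 = 0xC1.
P3: S = E(K, 0xF7) = 0x21; 0xF7 ⊕ 0x21 = 0xD6.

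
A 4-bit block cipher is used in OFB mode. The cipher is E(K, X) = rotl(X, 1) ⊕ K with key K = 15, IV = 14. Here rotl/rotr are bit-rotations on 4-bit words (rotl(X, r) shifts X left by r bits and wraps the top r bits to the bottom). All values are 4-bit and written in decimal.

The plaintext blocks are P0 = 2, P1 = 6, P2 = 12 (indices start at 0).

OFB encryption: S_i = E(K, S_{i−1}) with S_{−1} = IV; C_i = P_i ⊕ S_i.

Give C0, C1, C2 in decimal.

C0 = 0, C1 = 13, C2 = 4

C0: S = E(K, 14) = 2; 2 ⊕ 2 = 0.
C1: S = E(K, 2) = 11; 6 ⊕ 11 = 13.
C2: S = E(K, 11) = 8; 12 ⊕ 8 = 4.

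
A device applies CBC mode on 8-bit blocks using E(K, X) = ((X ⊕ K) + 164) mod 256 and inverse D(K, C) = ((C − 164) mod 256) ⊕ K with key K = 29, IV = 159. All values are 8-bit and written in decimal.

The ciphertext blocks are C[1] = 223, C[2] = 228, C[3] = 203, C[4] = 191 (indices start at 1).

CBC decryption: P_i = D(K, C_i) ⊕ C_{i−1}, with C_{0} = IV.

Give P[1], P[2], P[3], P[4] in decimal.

P[1] = 185, P[2] = 130, P[3] = 222, P[4] = 205

P[1]: D(K, 223) = 38; 38 ⊕ 159 = 185.
P[2]: D(K, 228) = 93; 93 ⊕ 223 = 130.
P[3]: D(K, 203) = 58; 58 ⊕ 228 = 222.
P[4]: D(K, 191) = 6; 6 ⊕ 203 = 205.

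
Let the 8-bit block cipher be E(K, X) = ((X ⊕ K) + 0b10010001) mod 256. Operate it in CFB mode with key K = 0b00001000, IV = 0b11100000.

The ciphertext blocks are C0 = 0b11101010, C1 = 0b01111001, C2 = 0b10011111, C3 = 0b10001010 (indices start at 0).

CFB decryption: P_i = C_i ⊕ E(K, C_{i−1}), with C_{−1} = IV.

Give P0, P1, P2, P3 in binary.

P0 = 0b10010011, P1 = 0b00001010, P2 = 0b10011101, P3 = 0b10100010

P0: E(K, 0b11100000) = 0b01111001; 0b11101010 ⊕ 0b01111001 = 0b10010011.
P1: E(K, 0b11101010) = 0b01110011; 0b01111001 ⊕ 0b01110011 = 0b00001010.
P2: E(K, 0b01111001) = 0b00000010; 0b10011111 ⊕ 0b00000010 = 0b10011101.
P3: E(K, 0b10011111) = 0b00101000; 0b10001010 ⊕ 0b00101000 = 0b10100010.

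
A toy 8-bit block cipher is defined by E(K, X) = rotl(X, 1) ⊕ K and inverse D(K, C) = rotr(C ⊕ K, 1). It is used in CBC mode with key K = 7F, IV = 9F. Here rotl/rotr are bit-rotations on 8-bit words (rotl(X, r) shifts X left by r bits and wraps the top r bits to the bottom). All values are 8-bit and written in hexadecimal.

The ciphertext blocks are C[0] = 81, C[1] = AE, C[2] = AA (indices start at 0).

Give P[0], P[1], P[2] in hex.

P[0] = E0, P[1] = 69, P[2] = 44

CBC decryption: P_i = D(K, C_i) ⊕ C_{i−1}, with C_{−1} = IV.
P[0]: D(K, 81) = 7F; 7F ⊕ 9F = E0.
P[1]: D(K, AE) = E8; E8 ⊕ 81 = 69.
P[2]: D(K, AA) = EA; EA ⊕ AE = 44.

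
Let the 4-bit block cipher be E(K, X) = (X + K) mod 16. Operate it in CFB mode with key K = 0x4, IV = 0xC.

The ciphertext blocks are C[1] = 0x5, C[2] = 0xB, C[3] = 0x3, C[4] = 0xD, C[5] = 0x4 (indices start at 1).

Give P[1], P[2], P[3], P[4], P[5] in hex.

P[1] = 0x5, P[2] = 0x2, P[3] = 0xC, P[4] = 0xA, P[5] = 0x5

CFB decryption: P_i = C_i ⊕ E(K, C_{i−1}), with C_{0} = IV.
P[1]: E(K, 0xC) = 0x0; 0x5 ⊕ 0x0 = 0x5.
P[2]: E(K, 0x5) = 0x9; 0xB ⊕ 0x9 = 0x2.
P[3]: E(K, 0xB) = 0xF; 0x3 ⊕ 0xF = 0xC.
P[4]: E(K, 0x3) = 0x7; 0xD ⊕ 0x7 = 0xA.
P[5]: E(K, 0xD) = 0x1; 0x4 ⊕ 0x1 = 0x5.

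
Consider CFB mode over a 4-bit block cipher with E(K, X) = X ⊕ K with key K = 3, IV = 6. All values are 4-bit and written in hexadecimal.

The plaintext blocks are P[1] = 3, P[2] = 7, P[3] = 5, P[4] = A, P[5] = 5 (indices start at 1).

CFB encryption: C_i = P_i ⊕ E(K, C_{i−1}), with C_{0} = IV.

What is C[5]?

C[5] = B

C[1]: E(K, 6) = 5; 3 ⊕ 5 = 6.
C[2]: E(K, 6) = 5; 7 ⊕ 5 = 2.
C[3]: E(K, 2) = 1; 5 ⊕ 1 = 4.
C[4]: E(K, 4) = 7; A ⊕ 7 = D.
C[5]: E(K, D) = E; 5 ⊕ E = B.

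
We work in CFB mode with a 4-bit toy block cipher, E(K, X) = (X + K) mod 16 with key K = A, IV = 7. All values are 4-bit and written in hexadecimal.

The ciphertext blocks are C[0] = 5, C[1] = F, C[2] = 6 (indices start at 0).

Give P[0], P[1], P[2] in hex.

CFB decryption: P_i = C_i ⊕ E(K, C_{i−1}), with C_{−1} = IV.
P[0]: E(K, 7) = 1; 5 ⊕ 1 = 4.
P[1]: E(K, 5) = F; F ⊕ F = 0.
P[2]: E(K, F) = 9; 6 ⊕ 9 = F.

P[0] = 4, P[1] = 0, P[2] = F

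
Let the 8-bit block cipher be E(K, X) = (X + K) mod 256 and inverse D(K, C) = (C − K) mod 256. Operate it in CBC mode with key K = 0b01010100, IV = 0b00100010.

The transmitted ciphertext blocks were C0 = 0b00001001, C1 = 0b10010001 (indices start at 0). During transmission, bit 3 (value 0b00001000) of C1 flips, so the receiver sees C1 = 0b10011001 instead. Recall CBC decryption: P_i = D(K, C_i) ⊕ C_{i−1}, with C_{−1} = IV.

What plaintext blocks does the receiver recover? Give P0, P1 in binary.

P0 = 0b10010111, P1 = 0b01001100

Only C1 changed, to 0b10011001. In CBC, a change in C_i garbles P_i and flips the same bit in P_{i+1}. Decrypting the received ciphertext:
P0: D(K, 0b00001001) = 0b10110101; 0b10110101 ⊕ 0b00100010 = 0b10010111.
P1: D(K, 0b10011001) = 0b01000101; 0b01000101 ⊕ 0b00001001 = 0b01001100.
Blocks that differ from the original plaintext: P1.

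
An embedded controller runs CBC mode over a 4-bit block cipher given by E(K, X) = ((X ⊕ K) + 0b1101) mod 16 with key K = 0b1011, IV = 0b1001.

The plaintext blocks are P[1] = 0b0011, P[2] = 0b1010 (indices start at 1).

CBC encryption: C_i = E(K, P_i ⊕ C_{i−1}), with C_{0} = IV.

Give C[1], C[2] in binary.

C[1]: P[1] ⊕ 0b1001 = 0b1010; E(K, 0b1010) = 0b1110.
C[2]: P[2] ⊕ 0b1110 = 0b0100; E(K, 0b0100) = 0b1100.

C[1] = 0b1110, C[2] = 0b1100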